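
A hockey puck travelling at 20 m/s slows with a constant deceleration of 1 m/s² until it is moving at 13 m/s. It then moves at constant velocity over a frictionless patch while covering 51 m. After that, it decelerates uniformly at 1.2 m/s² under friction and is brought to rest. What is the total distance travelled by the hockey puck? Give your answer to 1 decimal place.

Phase 1 (decelerating): v₀ = 20.0 m/s, a = -1 m/s².
v = v₀ + at → t = (13 − 20.0) / -1 = 7.00 s
v² = v₀² + 2aΔx → Δx = (13² − 20.0²)/(2·-1) = 116 m

Phase 2 (constant speed): v₀ = 13.0 m/s, a = 0 m/s².
Constant speed: t = d/v = 51/13.0 = 3.92 s

Phase 3 (decelerating): v₀ = 13.0 m/s, a = -1.2 m/s².
v = v₀ + at → t = (0 − 13.0) / -1.2 = 10.8 s
v² = v₀² + 2aΔx → Δx = (0² − 13.0²)/(2·-1.2) = 70.4 m
Total distance = 116 + 51.0 + 70.4 = 237 m

236.9 m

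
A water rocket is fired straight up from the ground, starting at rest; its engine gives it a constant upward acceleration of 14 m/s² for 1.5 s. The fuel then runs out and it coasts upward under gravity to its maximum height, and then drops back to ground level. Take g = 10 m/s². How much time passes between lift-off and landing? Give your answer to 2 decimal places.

Phase 1 (powered ascent): v₀ = 0 m/s, a = 14 m/s².
v = v₀ + at = 0 + (14)(1.5) = 21.0 m/s
Δx = v₀t + ½at² = 0·1.5 + 0.5·14·1.5² = 15.8 m

Phase 2 (coasting upward): v₀ = 21.0 m/s, a = -10 m/s².
v = v₀ + at → t = (0 − 21.0) / -10 = 2.10 s
v² = v₀² + 2aΔx → Δx = (0² − 21.0²)/(2·-10) = 22.1 m

Phase 3 (free fall): v₀ = 0 m/s, a = -10 m/s².
Falls 37.8 m from rest: t = √(2·37.8/10) = 2.75 s; v = g·t = 27.5 m/s.
Total time = 1.50 + 2.10 + 2.75 = 6.35 s

6.35 s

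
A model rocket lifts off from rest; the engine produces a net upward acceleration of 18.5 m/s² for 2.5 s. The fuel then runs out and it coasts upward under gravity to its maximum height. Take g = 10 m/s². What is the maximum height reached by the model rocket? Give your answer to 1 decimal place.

Phase 1 (powered ascent): v₀ = 0 m/s, a = 18.5 m/s².
v = v₀ + at = 0 + (18.5)(2.5) = 46.2 m/s
Δx = v₀t + ½at² = 0·2.5 + 0.5·18.5·2.5² = 57.8 m

Phase 2 (coasting upward): v₀ = 46.2 m/s, a = -10 m/s².
v = v₀ + at → t = (0 − 46.2) / -10 = 4.62 s
v² = v₀² + 2aΔx → Δx = (0² − 46.2²)/(2·-10) = 107 m
Maximum height = 57.8 + 107 = 165 m

164.8 m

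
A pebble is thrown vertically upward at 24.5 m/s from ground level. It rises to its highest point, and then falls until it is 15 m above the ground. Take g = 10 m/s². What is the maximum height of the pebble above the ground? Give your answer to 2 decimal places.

Phase 1 (rising): v₀ = 24.5 m/s, a = -10 m/s².
v = v₀ + at → t = (0 − 24.5) / -10 = 2.45 s
v² = v₀² + 2aΔx → Δx = (0² − 24.5²)/(2·-10) = 30.0 m
Maximum height = 30.0 m

30.01 m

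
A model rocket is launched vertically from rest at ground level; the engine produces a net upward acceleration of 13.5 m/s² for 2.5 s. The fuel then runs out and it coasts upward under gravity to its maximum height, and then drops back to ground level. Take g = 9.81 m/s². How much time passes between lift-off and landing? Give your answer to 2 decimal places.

10.46 s

Phase 1 (powered ascent): v₀ = 0 m/s, a = 13.5 m/s².
v = v₀ + at = 0 + (13.5)(2.5) = 33.8 m/s
Δx = v₀t + ½at² = 0·2.5 + 0.5·13.5·2.5² = 42.2 m

Phase 2 (coasting upward): v₀ = 33.8 m/s, a = -9.81 m/s².
v = v₀ + at → t = (0 − 33.8) / -9.81 = 3.44 s
v² = v₀² + 2aΔx → Δx = (0² − 33.8²)/(2·-9.81) = 58.1 m

Phase 3 (free fall): v₀ = 0 m/s, a = -9.81 m/s².
Falls 100 m from rest: t = √(2·100/9.81) = 4.52 s; v = g·t = 44.3 m/s.
Total time = 2.50 + 3.44 + 4.52 = 10.5 s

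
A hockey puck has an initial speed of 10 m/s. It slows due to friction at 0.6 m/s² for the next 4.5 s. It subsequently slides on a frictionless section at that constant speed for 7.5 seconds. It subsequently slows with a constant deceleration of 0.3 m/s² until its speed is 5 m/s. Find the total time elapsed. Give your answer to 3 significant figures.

19.7 s

Phase 1 (decelerating): v₀ = 10.0 m/s, a = -0.6 m/s².
v = v₀ + at = 10.0 + (-0.6)(4.5) = 7.30 m/s
Δx = v₀t + ½at² = 10.0·4.5 + 0.5·-0.6·4.5² = 38.9 m

Phase 2 (constant speed): v₀ = 7.30 m/s, a = 0 m/s².
v = v₀ + at = 7.30 + (0)(7.5) = 7.30 m/s
Δx = v₀t + ½at² = 7.30·7.5 + 0.5·0·7.5² = 54.8 m

Phase 3 (decelerating): v₀ = 7.30 m/s, a = -0.3 m/s².
v = v₀ + at → t = (5 − 7.30) / -0.3 = 7.67 s
v² = v₀² + 2aΔx → Δx = (5² − 7.30²)/(2·-0.3) = 47.2 m
Total time = 4.50 + 7.50 + 7.67 = 19.7 s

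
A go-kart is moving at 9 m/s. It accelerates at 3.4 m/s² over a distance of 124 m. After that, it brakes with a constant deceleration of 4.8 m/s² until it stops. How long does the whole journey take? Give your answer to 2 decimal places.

Phase 1 (accelerating): v₀ = 9.00 m/s, a = 3.4 m/s².
v² = v₀² + 2aΔx = 9.00² + 2·3.4·124 = 924 → v = 30.4 m/s
t = (v − v₀)/a = (30.4 − 9.00)/3.4 = 6.29 s

Phase 2 (decelerating): v₀ = 30.4 m/s, a = -4.8 m/s².
v = v₀ + at → t = (0 − 30.4) / -4.8 = 6.33 s
v² = v₀² + 2aΔx → Δx = (0² − 30.4²)/(2·-4.8) = 96.3 m
Total time = 6.29 + 6.33 = 12.6 s

12.63 s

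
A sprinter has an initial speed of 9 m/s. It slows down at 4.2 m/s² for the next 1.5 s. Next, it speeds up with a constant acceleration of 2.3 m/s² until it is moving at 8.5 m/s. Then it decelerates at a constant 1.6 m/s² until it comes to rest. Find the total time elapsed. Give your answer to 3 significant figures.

Phase 1 (decelerating): v₀ = 9.00 m/s, a = -4.2 m/s².
v = v₀ + at = 9.00 + (-4.2)(1.5) = 2.70 m/s
Δx = v₀t + ½at² = 9.00·1.5 + 0.5·-4.2·1.5² = 8.77 m

Phase 2 (accelerating): v₀ = 2.70 m/s, a = 2.3 m/s².
v = v₀ + at → t = (8.5 − 2.70) / 2.3 = 2.52 s
v² = v₀² + 2aΔx → Δx = (8.5² − 2.70²)/(2·2.3) = 14.1 m

Phase 3 (decelerating): v₀ = 8.50 m/s, a = -1.6 m/s².
v = v₀ + at → t = (0 − 8.50) / -1.6 = 5.31 s
v² = v₀² + 2aΔx → Δx = (0² − 8.50²)/(2·-1.6) = 22.6 m
Total time = 1.50 + 2.52 + 5.31 = 9.33 s

9.33 s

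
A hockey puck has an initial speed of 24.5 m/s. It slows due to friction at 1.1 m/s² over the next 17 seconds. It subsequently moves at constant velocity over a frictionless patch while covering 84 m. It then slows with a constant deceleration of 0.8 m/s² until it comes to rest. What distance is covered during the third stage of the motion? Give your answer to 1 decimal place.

21.0 m

Phase 1 (decelerating): v₀ = 24.5 m/s, a = -1.1 m/s².
v = v₀ + at = 24.5 + (-1.1)(17) = 5.80 m/s
Δx = v₀t + ½at² = 24.5·17 + 0.5·-1.1·17² = 258 m

Phase 2 (constant speed): v₀ = 5.80 m/s, a = 0 m/s².
Constant speed: t = d/v = 84/5.80 = 14.5 s

Phase 3 (decelerating): v₀ = 5.80 m/s, a = -0.8 m/s².
v = v₀ + at → t = (0 − 5.80) / -0.8 = 7.25 s
v² = v₀² + 2aΔx → Δx = (0² − 5.80²)/(2·-0.8) = 21.0 m
Distance in phase 3 = 21.0 m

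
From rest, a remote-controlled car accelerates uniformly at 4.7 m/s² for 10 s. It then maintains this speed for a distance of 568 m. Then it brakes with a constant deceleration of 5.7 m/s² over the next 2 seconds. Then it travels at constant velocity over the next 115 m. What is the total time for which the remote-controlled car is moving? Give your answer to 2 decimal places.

Phase 1 (accelerating): v₀ = 0 m/s, a = 4.7 m/s².
v = v₀ + at = 0 + (4.7)(10) = 47.0 m/s
Δx = v₀t + ½at² = 0·10 + 0.5·4.7·10² = 235 m

Phase 2 (constant speed): v₀ = 47.0 m/s, a = 0 m/s².
Constant speed: t = d/v = 568/47.0 = 12.1 s

Phase 3 (decelerating): v₀ = 47.0 m/s, a = -5.7 m/s².
v = v₀ + at = 47.0 + (-5.7)(2) = 35.6 m/s
Δx = v₀t + ½at² = 47.0·2 + 0.5·-5.7·2² = 82.6 m

Phase 4 (constant speed): v₀ = 35.6 m/s, a = 0 m/s².
Constant speed: t = d/v = 115/35.6 = 3.23 s
Total time = 10.0 + 12.1 + 2.00 + 3.23 = 27.3 s

27.32 s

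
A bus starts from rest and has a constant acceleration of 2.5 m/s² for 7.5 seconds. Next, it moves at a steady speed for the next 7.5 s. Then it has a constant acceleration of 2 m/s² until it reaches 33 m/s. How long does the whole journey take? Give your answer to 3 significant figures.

Phase 1 (accelerating): v₀ = 0 m/s, a = 2.5 m/s².
v = v₀ + at = 0 + (2.5)(7.5) = 18.8 m/s
Δx = v₀t + ½at² = 0·7.5 + 0.5·2.5·7.5² = 70.3 m

Phase 2 (constant speed): v₀ = 18.8 m/s, a = 0 m/s².
v = v₀ + at = 18.8 + (0)(7.5) = 18.8 m/s
Δx = v₀t + ½at² = 18.8·7.5 + 0.5·0·7.5² = 141 m

Phase 3 (accelerating): v₀ = 18.8 m/s, a = 2 m/s².
v = v₀ + at → t = (33 − 18.8) / 2 = 7.12 s
v² = v₀² + 2aΔx → Δx = (33² − 18.8²)/(2·2) = 184 m
Total time = 7.50 + 7.50 + 7.12 = 22.1 s

22.1 s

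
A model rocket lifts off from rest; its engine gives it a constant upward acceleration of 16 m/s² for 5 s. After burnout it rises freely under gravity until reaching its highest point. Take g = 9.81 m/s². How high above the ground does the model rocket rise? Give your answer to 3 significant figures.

526 m

Phase 1 (powered ascent): v₀ = 0 m/s, a = 16 m/s².
v = v₀ + at = 0 + (16)(5) = 80.0 m/s
Δx = v₀t + ½at² = 0·5 + 0.5·16·5² = 200 m

Phase 2 (coasting upward): v₀ = 80.0 m/s, a = -9.81 m/s².
v = v₀ + at → t = (0 − 80.0) / -9.81 = 8.15 s
v² = v₀² + 2aΔx → Δx = (0² − 80.0²)/(2·-9.81) = 326 m
Maximum height = 200 + 326 = 526 m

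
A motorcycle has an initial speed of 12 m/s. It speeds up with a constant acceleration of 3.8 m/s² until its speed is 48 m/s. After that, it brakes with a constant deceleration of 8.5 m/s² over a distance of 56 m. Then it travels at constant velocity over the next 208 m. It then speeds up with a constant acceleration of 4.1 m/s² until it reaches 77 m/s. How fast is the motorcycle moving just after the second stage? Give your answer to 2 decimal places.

36.77 m/s

Phase 1 (accelerating): v₀ = 12.0 m/s, a = 3.8 m/s².
v = v₀ + at → t = (48 − 12.0) / 3.8 = 9.47 s
v² = v₀² + 2aΔx → Δx = (48² − 12.0²)/(2·3.8) = 284 m

Phase 2 (decelerating): v₀ = 48.0 m/s, a = -8.5 m/s².
v² = v₀² + 2aΔx = 48.0² + 2·-8.5·56 = 1350 → v = 36.8 m/s
t = (v − v₀)/a = (36.8 − 48.0)/-8.5 = 1.32 s
Speed at end of phase 2 = 36.8 m/s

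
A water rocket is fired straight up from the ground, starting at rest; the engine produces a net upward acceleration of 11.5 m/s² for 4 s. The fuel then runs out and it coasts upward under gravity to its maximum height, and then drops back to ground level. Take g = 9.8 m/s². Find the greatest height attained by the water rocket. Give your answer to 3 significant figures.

Phase 1 (powered ascent): v₀ = 0 m/s, a = 11.5 m/s².
v = v₀ + at = 0 + (11.5)(4) = 46.0 m/s
Δx = v₀t + ½at² = 0·4 + 0.5·11.5·4² = 92.0 m

Phase 2 (coasting upward): v₀ = 46.0 m/s, a = -9.8 m/s².
v = v₀ + at → t = (0 − 46.0) / -9.8 = 4.69 s
v² = v₀² + 2aΔx → Δx = (0² − 46.0²)/(2·-9.8) = 108 m
Maximum height = 92.0 + 108 = 200 m

200 m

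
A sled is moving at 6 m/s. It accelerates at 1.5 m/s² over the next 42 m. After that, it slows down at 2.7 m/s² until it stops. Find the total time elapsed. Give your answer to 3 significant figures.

9.20 s

Phase 1 (accelerating): v₀ = 6.00 m/s, a = 1.5 m/s².
v² = v₀² + 2aΔx = 6.00² + 2·1.5·42 = 162 → v = 12.7 m/s
t = (v − v₀)/a = (12.7 − 6.00)/1.5 = 4.49 s

Phase 2 (decelerating): v₀ = 12.7 m/s, a = -2.7 m/s².
v = v₀ + at → t = (0 − 12.7) / -2.7 = 4.71 s
v² = v₀² + 2aΔx → Δx = (0² − 12.7²)/(2·-2.7) = 30.0 m
Total time = 4.49 + 4.71 = 9.20 s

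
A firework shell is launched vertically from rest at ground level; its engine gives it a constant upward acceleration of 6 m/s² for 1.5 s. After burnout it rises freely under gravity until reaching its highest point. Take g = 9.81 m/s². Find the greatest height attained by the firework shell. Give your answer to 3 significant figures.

Phase 1 (powered ascent): v₀ = 0 m/s, a = 6 m/s².
v = v₀ + at = 0 + (6)(1.5) = 9.00 m/s
Δx = v₀t + ½at² = 0·1.5 + 0.5·6·1.5² = 6.75 m

Phase 2 (coasting upward): v₀ = 9.00 m/s, a = -9.81 m/s².
v = v₀ + at → t = (0 − 9.00) / -9.81 = 0.917 s
v² = v₀² + 2aΔx → Δx = (0² − 9.00²)/(2·-9.81) = 4.13 m
Maximum height = 6.75 + 4.13 = 10.9 m

10.9 m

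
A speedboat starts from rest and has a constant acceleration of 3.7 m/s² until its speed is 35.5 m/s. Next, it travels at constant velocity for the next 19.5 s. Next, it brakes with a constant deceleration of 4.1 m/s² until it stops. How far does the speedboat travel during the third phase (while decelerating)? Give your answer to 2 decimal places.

153.69 m

Phase 1 (accelerating): v₀ = 0 m/s, a = 3.7 m/s².
v = v₀ + at → t = (35.5 − 0) / 3.7 = 9.59 s
v² = v₀² + 2aΔx → Δx = (35.5² − 0²)/(2·3.7) = 170 m

Phase 2 (constant speed): v₀ = 35.5 m/s, a = 0 m/s².
v = v₀ + at = 35.5 + (0)(19.5) = 35.5 m/s
Δx = v₀t + ½at² = 35.5·19.5 + 0.5·0·19.5² = 692 m

Phase 3 (decelerating): v₀ = 35.5 m/s, a = -4.1 m/s².
v = v₀ + at → t = (0 − 35.5) / -4.1 = 8.66 s
v² = v₀² + 2aΔx → Δx = (0² − 35.5²)/(2·-4.1) = 154 m
Distance in phase 3 = 154 m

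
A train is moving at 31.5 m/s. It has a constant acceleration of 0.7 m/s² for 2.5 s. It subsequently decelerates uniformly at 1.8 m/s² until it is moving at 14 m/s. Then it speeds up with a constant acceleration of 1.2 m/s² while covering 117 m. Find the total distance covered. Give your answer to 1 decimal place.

Phase 1 (accelerating): v₀ = 31.5 m/s, a = 0.7 m/s².
v = v₀ + at = 31.5 + (0.7)(2.5) = 33.2 m/s
Δx = v₀t + ½at² = 31.5·2.5 + 0.5·0.7·2.5² = 80.9 m

Phase 2 (decelerating): v₀ = 33.2 m/s, a = -1.8 m/s².
v = v₀ + at → t = (14 − 33.2) / -1.8 = 10.7 s
v² = v₀² + 2aΔx → Δx = (14² − 33.2²)/(2·-1.8) = 253 m

Phase 3 (accelerating): v₀ = 14.0 m/s, a = 1.2 m/s².
v² = v₀² + 2aΔx = 14.0² + 2·1.2·117 = 477 → v = 21.8 m/s
t = (v − v₀)/a = (21.8 − 14.0)/1.2 = 6.53 s
Total distance = 80.9 + 253 + 117 = 451 m

450.6 m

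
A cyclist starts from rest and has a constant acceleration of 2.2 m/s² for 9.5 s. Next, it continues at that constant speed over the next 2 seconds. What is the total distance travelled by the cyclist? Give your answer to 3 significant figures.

Phase 1 (accelerating): v₀ = 0 m/s, a = 2.2 m/s².
v = v₀ + at = 0 + (2.2)(9.5) = 20.9 m/s
Δx = v₀t + ½at² = 0·9.5 + 0.5·2.2·9.5² = 99.3 m

Phase 2 (constant speed): v₀ = 20.9 m/s, a = 0 m/s².
v = v₀ + at = 20.9 + (0)(2) = 20.9 m/s
Δx = v₀t + ½at² = 20.9·2 + 0.5·0·2² = 41.8 m
Total distance = 99.3 + 41.8 = 141 m

141 m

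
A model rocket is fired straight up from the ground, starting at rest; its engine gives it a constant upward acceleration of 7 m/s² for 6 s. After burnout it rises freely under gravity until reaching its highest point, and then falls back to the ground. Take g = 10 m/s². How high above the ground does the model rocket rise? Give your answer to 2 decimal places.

Phase 1 (powered ascent): v₀ = 0 m/s, a = 7 m/s².
v = v₀ + at = 0 + (7)(6) = 42.0 m/s
Δx = v₀t + ½at² = 0·6 + 0.5·7·6² = 126 m

Phase 2 (coasting upward): v₀ = 42.0 m/s, a = -10 m/s².
v = v₀ + at → t = (0 − 42.0) / -10 = 4.20 s
v² = v₀² + 2aΔx → Δx = (0² − 42.0²)/(2·-10) = 88.2 m
Maximum height = 126 + 88.2 = 214 m

214.20 m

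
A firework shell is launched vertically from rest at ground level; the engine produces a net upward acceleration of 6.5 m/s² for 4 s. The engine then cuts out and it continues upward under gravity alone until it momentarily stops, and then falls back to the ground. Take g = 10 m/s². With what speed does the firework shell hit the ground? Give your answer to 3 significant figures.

41.4 m/s

Phase 1 (powered ascent): v₀ = 0 m/s, a = 6.5 m/s².
v = v₀ + at = 0 + (6.5)(4) = 26.0 m/s
Δx = v₀t + ½at² = 0·4 + 0.5·6.5·4² = 52.0 m

Phase 2 (coasting upward): v₀ = 26.0 m/s, a = -10 m/s².
v = v₀ + at → t = (0 − 26.0) / -10 = 2.60 s
v² = v₀² + 2aΔx → Δx = (0² − 26.0²)/(2·-10) = 33.8 m

Phase 3 (free fall): v₀ = 0 m/s, a = -10 m/s².
Falls 85.8 m from rest: t = √(2·85.8/10) = 4.14 s; v = g·t = 41.4 m/s.
Impact speed = 41.4 m/s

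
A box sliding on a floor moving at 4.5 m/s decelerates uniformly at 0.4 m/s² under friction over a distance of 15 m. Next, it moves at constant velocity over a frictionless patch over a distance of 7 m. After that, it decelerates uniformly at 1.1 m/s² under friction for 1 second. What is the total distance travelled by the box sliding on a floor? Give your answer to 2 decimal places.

Phase 1 (decelerating): v₀ = 4.50 m/s, a = -0.4 m/s².
v² = v₀² + 2aΔx = 4.50² + 2·-0.4·15 = 8.25 → v = 2.87 m/s
t = (v − v₀)/a = (2.87 − 4.50)/-0.4 = 4.07 s

Phase 2 (constant speed): v₀ = 2.87 m/s, a = 0 m/s².
Constant speed: t = d/v = 7/2.87 = 2.44 s

Phase 3 (decelerating): v₀ = 2.87 m/s, a = -1.1 m/s².
v = v₀ + at = 2.87 + (-1.1)(1) = 1.77 m/s
Δx = v₀t + ½at² = 2.87·1 + 0.5·-1.1·1² = 2.32 m
Total distance = 15.0 + 7.00 + 2.32 = 24.3 m

24.32 m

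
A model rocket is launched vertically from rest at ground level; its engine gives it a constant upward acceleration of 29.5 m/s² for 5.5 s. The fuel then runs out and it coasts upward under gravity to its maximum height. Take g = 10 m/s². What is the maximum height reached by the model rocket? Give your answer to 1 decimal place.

Phase 1 (powered ascent): v₀ = 0 m/s, a = 29.5 m/s².
v = v₀ + at = 0 + (29.5)(5.5) = 162 m/s
Δx = v₀t + ½at² = 0·5.5 + 0.5·29.5·5.5² = 446 m

Phase 2 (coasting upward): v₀ = 162 m/s, a = -10 m/s².
v = v₀ + at → t = (0 − 162) / -10 = 16.2 s
v² = v₀² + 2aΔx → Δx = (0² − 162²)/(2·-10) = 1320 m
Maximum height = 446 + 1320 = 1760 m

1762.4 m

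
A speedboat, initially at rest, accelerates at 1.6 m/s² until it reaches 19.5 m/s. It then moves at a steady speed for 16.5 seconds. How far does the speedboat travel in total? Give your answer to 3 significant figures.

441 m

Phase 1 (accelerating): v₀ = 0 m/s, a = 1.6 m/s².
v = v₀ + at → t = (19.5 − 0) / 1.6 = 12.2 s
v² = v₀² + 2aΔx → Δx = (19.5² − 0²)/(2·1.6) = 119 m

Phase 2 (constant speed): v₀ = 19.5 m/s, a = 0 m/s².
v = v₀ + at = 19.5 + (0)(16.5) = 19.5 m/s
Δx = v₀t + ½at² = 19.5·16.5 + 0.5·0·16.5² = 322 m
Total distance = 119 + 322 = 441 m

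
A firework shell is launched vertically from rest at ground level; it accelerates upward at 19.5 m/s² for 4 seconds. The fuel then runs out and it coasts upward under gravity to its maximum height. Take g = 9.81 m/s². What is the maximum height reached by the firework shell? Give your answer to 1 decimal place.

Phase 1 (powered ascent): v₀ = 0 m/s, a = 19.5 m/s².
v = v₀ + at = 0 + (19.5)(4) = 78.0 m/s
Δx = v₀t + ½at² = 0·4 + 0.5·19.5·4² = 156 m

Phase 2 (coasting upward): v₀ = 78.0 m/s, a = -9.81 m/s².
v = v₀ + at → t = (0 − 78.0) / -9.81 = 7.95 s
v² = v₀² + 2aΔx → Δx = (0² − 78.0²)/(2·-9.81) = 310 m
Maximum height = 156 + 310 = 466 m

466.1 m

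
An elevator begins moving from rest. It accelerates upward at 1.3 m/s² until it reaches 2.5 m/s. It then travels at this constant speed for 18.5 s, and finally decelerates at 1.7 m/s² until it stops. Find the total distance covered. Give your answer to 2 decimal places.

Phase 1 (accelerating): v₀ = 0 m/s, a = 1.3 m/s².
v = v₀ + at → t = (2.5 − 0) / 1.3 = 1.92 s
v² = v₀² + 2aΔx → Δx = (2.5² − 0²)/(2·1.3) = 2.40 m

Phase 2 (constant speed): v₀ = 2.50 m/s, a = 0 m/s².
v = v₀ + at = 2.50 + (0)(18.5) = 2.50 m/s
Δx = v₀t + ½at² = 2.50·18.5 + 0.5·0·18.5² = 46.2 m

Phase 3 (decelerating): v₀ = 2.50 m/s, a = -1.7 m/s².
v = v₀ + at → t = (0 − 2.50) / -1.7 = 1.47 s
v² = v₀² + 2aΔx → Δx = (0² − 2.50²)/(2·-1.7) = 1.84 m
Total distance = 2.40 + 46.2 + 1.84 = 50.5 m

50.49 m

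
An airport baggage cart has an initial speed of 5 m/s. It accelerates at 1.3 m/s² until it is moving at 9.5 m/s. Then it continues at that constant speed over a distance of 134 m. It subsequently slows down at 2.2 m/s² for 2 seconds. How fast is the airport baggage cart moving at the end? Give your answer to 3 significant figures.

Phase 1 (accelerating): v₀ = 5.00 m/s, a = 1.3 m/s².
v = v₀ + at → t = (9.5 − 5.00) / 1.3 = 3.46 s
v² = v₀² + 2aΔx → Δx = (9.5² − 5.00²)/(2·1.3) = 25.1 m

Phase 2 (constant speed): v₀ = 9.50 m/s, a = 0 m/s².
Constant speed: t = d/v = 134/9.50 = 14.1 s

Phase 3 (decelerating): v₀ = 9.50 m/s, a = -2.2 m/s².
v = v₀ + at = 9.50 + (-2.2)(2) = 5.10 m/s
Δx = v₀t + ½at² = 9.50·2 + 0.5·-2.2·2² = 14.6 m
Final speed = 5.10 m/s

5.10 m/s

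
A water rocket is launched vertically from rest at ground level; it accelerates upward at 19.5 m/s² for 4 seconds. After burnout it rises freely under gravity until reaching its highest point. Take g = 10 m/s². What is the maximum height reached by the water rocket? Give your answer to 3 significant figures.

460 m

Phase 1 (powered ascent): v₀ = 0 m/s, a = 19.5 m/s².
v = v₀ + at = 0 + (19.5)(4) = 78.0 m/s
Δx = v₀t + ½at² = 0·4 + 0.5·19.5·4² = 156 m

Phase 2 (coasting upward): v₀ = 78.0 m/s, a = -10 m/s².
v = v₀ + at → t = (0 − 78.0) / -10 = 7.80 s
v² = v₀² + 2aΔx → Δx = (0² − 78.0²)/(2·-10) = 304 m
Maximum height = 156 + 304 = 460 m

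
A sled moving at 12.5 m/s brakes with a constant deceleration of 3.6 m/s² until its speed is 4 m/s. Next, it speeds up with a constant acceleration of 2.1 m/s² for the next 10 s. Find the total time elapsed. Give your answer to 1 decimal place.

Phase 1 (decelerating): v₀ = 12.5 m/s, a = -3.6 m/s².
v = v₀ + at → t = (4 − 12.5) / -3.6 = 2.36 s
v² = v₀² + 2aΔx → Δx = (4² − 12.5²)/(2·-3.6) = 19.5 m

Phase 2 (accelerating): v₀ = 4.00 m/s, a = 2.1 m/s².
v = v₀ + at = 4.00 + (2.1)(10) = 25.0 m/s
Δx = v₀t + ½at² = 4.00·10 + 0.5·2.1·10² = 145 m
Total time = 2.36 + 10.0 = 12.4 s

12.4 s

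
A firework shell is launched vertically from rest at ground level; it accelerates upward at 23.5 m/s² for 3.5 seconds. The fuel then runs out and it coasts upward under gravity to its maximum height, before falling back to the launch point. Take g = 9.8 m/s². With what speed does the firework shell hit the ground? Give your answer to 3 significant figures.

97.9 m/s

Phase 1 (powered ascent): v₀ = 0 m/s, a = 23.5 m/s².
v = v₀ + at = 0 + (23.5)(3.5) = 82.2 m/s
Δx = v₀t + ½at² = 0·3.5 + 0.5·23.5·3.5² = 144 m

Phase 2 (coasting upward): v₀ = 82.2 m/s, a = -9.8 m/s².
v = v₀ + at → t = (0 − 82.2) / -9.8 = 8.39 s
v² = v₀² + 2aΔx → Δx = (0² − 82.2²)/(2·-9.8) = 345 m

Phase 3 (free fall): v₀ = 0 m/s, a = -9.8 m/s².
Falls 489 m from rest: t = √(2·489/9.8) = 9.99 s; v = g·t = 97.9 m/s.
Impact speed = 97.9 m/s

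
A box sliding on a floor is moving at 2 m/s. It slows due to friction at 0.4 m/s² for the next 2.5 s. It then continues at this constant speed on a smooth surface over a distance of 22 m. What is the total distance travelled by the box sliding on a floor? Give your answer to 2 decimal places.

25.75 m

Phase 1 (decelerating): v₀ = 2.00 m/s, a = -0.4 m/s².
v = v₀ + at = 2.00 + (-0.4)(2.5) = 1.00 m/s
Δx = v₀t + ½at² = 2.00·2.5 + 0.5·-0.4·2.5² = 3.75 m

Phase 2 (constant speed): v₀ = 1.00 m/s, a = 0 m/s².
Constant speed: t = d/v = 22/1.00 = 22.0 s
Total distance = 3.75 + 22.0 = 25.8 m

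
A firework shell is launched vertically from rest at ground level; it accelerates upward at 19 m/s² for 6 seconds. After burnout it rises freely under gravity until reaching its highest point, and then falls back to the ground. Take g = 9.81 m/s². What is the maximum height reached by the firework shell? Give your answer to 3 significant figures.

1000 m

Phase 1 (powered ascent): v₀ = 0 m/s, a = 19 m/s².
v = v₀ + at = 0 + (19)(6) = 114 m/s
Δx = v₀t + ½at² = 0·6 + 0.5·19·6² = 342 m

Phase 2 (coasting upward): v₀ = 114 m/s, a = -9.81 m/s².
v = v₀ + at → t = (0 − 114) / -9.81 = 11.6 s
v² = v₀² + 2aΔx → Δx = (0² − 114²)/(2·-9.81) = 662 m
Maximum height = 342 + 662 = 1000 m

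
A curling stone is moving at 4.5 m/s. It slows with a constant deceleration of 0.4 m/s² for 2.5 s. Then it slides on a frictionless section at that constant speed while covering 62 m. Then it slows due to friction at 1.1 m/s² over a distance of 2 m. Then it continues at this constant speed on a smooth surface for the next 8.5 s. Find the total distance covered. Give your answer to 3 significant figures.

97.8 m

Phase 1 (decelerating): v₀ = 4.50 m/s, a = -0.4 m/s².
v = v₀ + at = 4.50 + (-0.4)(2.5) = 3.50 m/s
Δx = v₀t + ½at² = 4.50·2.5 + 0.5·-0.4·2.5² = 10.0 m

Phase 2 (constant speed): v₀ = 3.50 m/s, a = 0 m/s².
Constant speed: t = d/v = 62/3.50 = 17.7 s

Phase 3 (decelerating): v₀ = 3.50 m/s, a = -1.1 m/s².
v² = v₀² + 2aΔx = 3.50² + 2·-1.1·2 = 7.85 → v = 2.80 m/s
t = (v − v₀)/a = (2.80 − 3.50)/-1.1 = 0.635 s

Phase 4 (constant speed): v₀ = 2.80 m/s, a = 0 m/s².
v = v₀ + at = 2.80 + (0)(8.5) = 2.80 m/s
Δx = v₀t + ½at² = 2.80·8.5 + 0.5·0·8.5² = 23.8 m
Total distance = 10.0 + 62.0 + 2.00 + 23.8 = 97.8 m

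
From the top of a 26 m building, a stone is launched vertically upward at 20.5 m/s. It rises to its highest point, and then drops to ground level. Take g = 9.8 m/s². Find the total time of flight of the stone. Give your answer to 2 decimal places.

Phase 1 (rising): v₀ = 20.5 m/s, a = -9.8 m/s².
v = v₀ + at → t = (0 − 20.5) / -9.8 = 2.09 s
v² = v₀² + 2aΔx → Δx = (0² − 20.5²)/(2·-9.8) = 21.4 m

Phase 2 (falling): v₀ = 0 m/s, a = -9.8 m/s².
Falls 47.4 m from rest: t = √(2·47.4/9.8) = 3.11 s; v = g·t = 30.5 m/s.
Total time = 2.09 + 3.11 = 5.20 s

5.20 s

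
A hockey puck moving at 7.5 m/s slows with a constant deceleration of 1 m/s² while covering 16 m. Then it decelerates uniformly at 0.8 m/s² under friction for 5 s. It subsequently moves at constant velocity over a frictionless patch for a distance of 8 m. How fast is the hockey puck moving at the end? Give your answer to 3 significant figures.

0.924 m/s

Phase 1 (decelerating): v₀ = 7.50 m/s, a = -1 m/s².
v² = v₀² + 2aΔx = 7.50² + 2·-1·16 = 24.2 → v = 4.92 m/s
t = (v − v₀)/a = (4.92 − 7.50)/-1 = 2.58 s

Phase 2 (decelerating): v₀ = 4.92 m/s, a = -0.8 m/s².
v = v₀ + at = 4.92 + (-0.8)(5) = 0.924 m/s
Δx = v₀t + ½at² = 4.92·5 + 0.5·-0.8·5² = 14.6 m

Phase 3 (constant speed): v₀ = 0.924 m/s, a = 0 m/s².
Constant speed: t = d/v = 8/0.924 = 8.65 s
Final speed = 0.924 m/s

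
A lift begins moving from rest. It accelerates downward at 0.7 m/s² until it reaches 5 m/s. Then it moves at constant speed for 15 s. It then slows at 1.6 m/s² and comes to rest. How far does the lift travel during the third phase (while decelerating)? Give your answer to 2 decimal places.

Phase 1 (accelerating): v₀ = 0 m/s, a = 0.7 m/s².
v = v₀ + at → t = (5 − 0) / 0.7 = 7.14 s
v² = v₀² + 2aΔx → Δx = (5² − 0²)/(2·0.7) = 17.9 m

Phase 2 (constant speed): v₀ = 5.00 m/s, a = 0 m/s².
v = v₀ + at = 5.00 + (0)(15) = 5.00 m/s
Δx = v₀t + ½at² = 5.00·15 + 0.5·0·15² = 75.0 m

Phase 3 (decelerating): v₀ = 5.00 m/s, a = -1.6 m/s².
v = v₀ + at → t = (0 − 5.00) / -1.6 = 3.12 s
v² = v₀² + 2aΔx → Δx = (0² − 5.00²)/(2·-1.6) = 7.81 m
Distance in phase 3 = 7.81 m

7.81 m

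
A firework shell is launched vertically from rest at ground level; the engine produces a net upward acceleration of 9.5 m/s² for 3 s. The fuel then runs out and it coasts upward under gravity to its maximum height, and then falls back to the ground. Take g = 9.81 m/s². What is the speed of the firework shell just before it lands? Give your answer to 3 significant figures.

40.6 m/s

Phase 1 (powered ascent): v₀ = 0 m/s, a = 9.5 m/s².
v = v₀ + at = 0 + (9.5)(3) = 28.5 m/s
Δx = v₀t + ½at² = 0·3 + 0.5·9.5·3² = 42.8 m

Phase 2 (coasting upward): v₀ = 28.5 m/s, a = -9.81 m/s².
v = v₀ + at → t = (0 − 28.5) / -9.81 = 2.91 s
v² = v₀² + 2aΔx → Δx = (0² − 28.5²)/(2·-9.81) = 41.4 m

Phase 3 (free fall): v₀ = 0 m/s, a = -9.81 m/s².
Falls 84.1 m from rest: t = √(2·84.1/9.81) = 4.14 s; v = g·t = 40.6 m/s.
Impact speed = 40.6 m/s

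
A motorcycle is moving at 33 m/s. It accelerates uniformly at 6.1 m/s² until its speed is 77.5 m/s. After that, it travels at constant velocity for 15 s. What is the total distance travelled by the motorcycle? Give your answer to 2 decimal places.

1565.55 m

Phase 1 (accelerating): v₀ = 33.0 m/s, a = 6.1 m/s².
v = v₀ + at → t = (77.5 − 33.0) / 6.1 = 7.30 s
v² = v₀² + 2aΔx → Δx = (77.5² − 33.0²)/(2·6.1) = 403 m

Phase 2 (constant speed): v₀ = 77.5 m/s, a = 0 m/s².
v = v₀ + at = 77.5 + (0)(15) = 77.5 m/s
Δx = v₀t + ½at² = 77.5·15 + 0.5·0·15² = 1160 m
Total distance = 403 + 1160 = 1570 m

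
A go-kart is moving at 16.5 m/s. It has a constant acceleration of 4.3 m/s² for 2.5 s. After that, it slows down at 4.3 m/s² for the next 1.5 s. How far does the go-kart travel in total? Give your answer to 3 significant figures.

90.7 m

Phase 1 (accelerating): v₀ = 16.5 m/s, a = 4.3 m/s².
v = v₀ + at = 16.5 + (4.3)(2.5) = 27.2 m/s
Δx = v₀t + ½at² = 16.5·2.5 + 0.5·4.3·2.5² = 54.7 m

Phase 2 (decelerating): v₀ = 27.2 m/s, a = -4.3 m/s².
v = v₀ + at = 27.2 + (-4.3)(1.5) = 20.8 m/s
Δx = v₀t + ½at² = 27.2·1.5 + 0.5·-4.3·1.5² = 36.0 m
Total distance = 54.7 + 36.0 = 90.7 m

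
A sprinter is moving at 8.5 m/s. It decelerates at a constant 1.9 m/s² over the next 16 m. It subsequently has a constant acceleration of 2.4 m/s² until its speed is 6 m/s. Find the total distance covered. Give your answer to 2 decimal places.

21.11 m

Phase 1 (decelerating): v₀ = 8.50 m/s, a = -1.9 m/s².
v² = v₀² + 2aΔx = 8.50² + 2·-1.9·16 = 11.5 → v = 3.38 m/s
t = (v − v₀)/a = (3.38 − 8.50)/-1.9 = 2.69 s

Phase 2 (accelerating): v₀ = 3.38 m/s, a = 2.4 m/s².
v = v₀ + at → t = (6 − 3.38) / 2.4 = 1.09 s
v² = v₀² + 2aΔx → Δx = (6² − 3.38²)/(2·2.4) = 5.11 m
Total distance = 16.0 + 5.11 = 21.1 m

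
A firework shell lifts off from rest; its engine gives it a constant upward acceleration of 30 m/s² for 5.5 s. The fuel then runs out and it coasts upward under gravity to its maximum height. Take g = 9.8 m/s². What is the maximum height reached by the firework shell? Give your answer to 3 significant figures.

Phase 1 (powered ascent): v₀ = 0 m/s, a = 30 m/s².
v = v₀ + at = 0 + (30)(5.5) = 165 m/s
Δx = v₀t + ½at² = 0·5.5 + 0.5·30·5.5² = 454 m

Phase 2 (coasting upward): v₀ = 165 m/s, a = -9.8 m/s².
v = v₀ + at → t = (0 − 165) / -9.8 = 16.8 s
v² = v₀² + 2aΔx → Δx = (0² − 165²)/(2·-9.8) = 1390 m
Maximum height = 454 + 1390 = 1840 m

1840 m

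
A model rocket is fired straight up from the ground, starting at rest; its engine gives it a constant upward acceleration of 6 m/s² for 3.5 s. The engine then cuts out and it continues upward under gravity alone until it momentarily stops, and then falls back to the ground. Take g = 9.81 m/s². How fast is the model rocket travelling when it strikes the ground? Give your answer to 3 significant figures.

Phase 1 (powered ascent): v₀ = 0 m/s, a = 6 m/s².
v = v₀ + at = 0 + (6)(3.5) = 21.0 m/s
Δx = v₀t + ½at² = 0·3.5 + 0.5·6·3.5² = 36.8 m

Phase 2 (coasting upward): v₀ = 21.0 m/s, a = -9.81 m/s².
v = v₀ + at → t = (0 − 21.0) / -9.81 = 2.14 s
v² = v₀² + 2aΔx → Δx = (0² − 21.0²)/(2·-9.81) = 22.5 m

Phase 3 (free fall): v₀ = 0 m/s, a = -9.81 m/s².
Falls 59.2 m from rest: t = √(2·59.2/9.81) = 3.47 s; v = g·t = 34.1 m/s.
Impact speed = 34.1 m/s

34.1 m/s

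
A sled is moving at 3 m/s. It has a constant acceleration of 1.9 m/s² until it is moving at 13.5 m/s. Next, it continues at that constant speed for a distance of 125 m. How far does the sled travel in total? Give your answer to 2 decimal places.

Phase 1 (accelerating): v₀ = 3.00 m/s, a = 1.9 m/s².
v = v₀ + at → t = (13.5 − 3.00) / 1.9 = 5.53 s
v² = v₀² + 2aΔx → Δx = (13.5² − 3.00²)/(2·1.9) = 45.6 m

Phase 2 (constant speed): v₀ = 13.5 m/s, a = 0 m/s².
Constant speed: t = d/v = 125/13.5 = 9.26 s
Total distance = 45.6 + 125 = 171 m

170.59 m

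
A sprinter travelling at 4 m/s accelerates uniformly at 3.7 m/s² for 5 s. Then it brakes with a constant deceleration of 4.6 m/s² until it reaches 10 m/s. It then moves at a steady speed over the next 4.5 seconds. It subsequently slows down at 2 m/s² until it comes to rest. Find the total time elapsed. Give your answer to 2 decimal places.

17.22 s

Phase 1 (accelerating): v₀ = 4.00 m/s, a = 3.7 m/s².
v = v₀ + at = 4.00 + (3.7)(5) = 22.5 m/s
Δx = v₀t + ½at² = 4.00·5 + 0.5·3.7·5² = 66.2 m

Phase 2 (decelerating): v₀ = 22.5 m/s, a = -4.6 m/s².
v = v₀ + at → t = (10 − 22.5) / -4.6 = 2.72 s
v² = v₀² + 2aΔx → Δx = (10² − 22.5²)/(2·-4.6) = 44.2 m

Phase 3 (constant speed): v₀ = 10.0 m/s, a = 0 m/s².
v = v₀ + at = 10.0 + (0)(4.5) = 10.0 m/s
Δx = v₀t + ½at² = 10.0·4.5 + 0.5·0·4.5² = 45.0 m

Phase 4 (decelerating): v₀ = 10.0 m/s, a = -2 m/s².
v = v₀ + at → t = (0 − 10.0) / -2 = 5.00 s
v² = v₀² + 2aΔx → Δx = (0² − 10.0²)/(2·-2) = 25.0 m
Total time = 5.00 + 2.72 + 4.50 + 5.00 = 17.2 s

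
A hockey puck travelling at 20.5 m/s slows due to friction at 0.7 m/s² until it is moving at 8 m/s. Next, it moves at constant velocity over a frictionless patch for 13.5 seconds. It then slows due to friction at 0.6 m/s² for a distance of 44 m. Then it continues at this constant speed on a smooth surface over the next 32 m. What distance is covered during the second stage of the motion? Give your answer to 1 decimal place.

108.0 m

Phase 1 (decelerating): v₀ = 20.5 m/s, a = -0.7 m/s².
v = v₀ + at → t = (8 − 20.5) / -0.7 = 17.9 s
v² = v₀² + 2aΔx → Δx = (8² − 20.5²)/(2·-0.7) = 254 m

Phase 2 (constant speed): v₀ = 8.00 m/s, a = 0 m/s².
v = v₀ + at = 8.00 + (0)(13.5) = 8.00 m/s
Δx = v₀t + ½at² = 8.00·13.5 + 0.5·0·13.5² = 108 m
Distance in phase 2 = 108 m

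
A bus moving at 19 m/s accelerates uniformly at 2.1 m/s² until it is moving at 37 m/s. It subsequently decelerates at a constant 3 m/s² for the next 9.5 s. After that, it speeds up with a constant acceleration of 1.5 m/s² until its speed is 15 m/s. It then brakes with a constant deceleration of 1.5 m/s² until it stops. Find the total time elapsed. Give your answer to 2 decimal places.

Phase 1 (accelerating): v₀ = 19.0 m/s, a = 2.1 m/s².
v = v₀ + at → t = (37 − 19.0) / 2.1 = 8.57 s
v² = v₀² + 2aΔx → Δx = (37² − 19.0²)/(2·2.1) = 240 m

Phase 2 (decelerating): v₀ = 37.0 m/s, a = -3 m/s².
v = v₀ + at = 37.0 + (-3)(9.5) = 8.50 m/s
Δx = v₀t + ½at² = 37.0·9.5 + 0.5·-3·9.5² = 216 m

Phase 3 (accelerating): v₀ = 8.50 m/s, a = 1.5 m/s².
v = v₀ + at → t = (15 − 8.50) / 1.5 = 4.33 s
v² = v₀² + 2aΔx → Δx = (15² − 8.50²)/(2·1.5) = 50.9 m

Phase 4 (decelerating): v₀ = 15.0 m/s, a = -1.5 m/s².
v = v₀ + at → t = (0 − 15.0) / -1.5 = 10.0 s
v² = v₀² + 2aΔx → Δx = (0² − 15.0²)/(2·-1.5) = 75.0 m
Total time = 8.57 + 9.50 + 4.33 + 10.0 = 32.4 s

32.40 s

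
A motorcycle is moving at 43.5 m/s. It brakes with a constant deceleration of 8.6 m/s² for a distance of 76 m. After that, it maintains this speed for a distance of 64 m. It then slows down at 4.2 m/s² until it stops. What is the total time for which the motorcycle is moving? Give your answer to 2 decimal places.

Phase 1 (decelerating): v₀ = 43.5 m/s, a = -8.6 m/s².
v² = v₀² + 2aΔx = 43.5² + 2·-8.6·76 = 585 → v = 24.2 m/s
t = (v − v₀)/a = (24.2 − 43.5)/-8.6 = 2.25 s

Phase 2 (constant speed): v₀ = 24.2 m/s, a = 0 m/s².
Constant speed: t = d/v = 64/24.2 = 2.65 s

Phase 3 (decelerating): v₀ = 24.2 m/s, a = -4.2 m/s².
v = v₀ + at → t = (0 − 24.2) / -4.2 = 5.76 s
v² = v₀² + 2aΔx → Δx = (0² − 24.2²)/(2·-4.2) = 69.6 m
Total time = 2.25 + 2.65 + 5.76 = 10.7 s

10.65 s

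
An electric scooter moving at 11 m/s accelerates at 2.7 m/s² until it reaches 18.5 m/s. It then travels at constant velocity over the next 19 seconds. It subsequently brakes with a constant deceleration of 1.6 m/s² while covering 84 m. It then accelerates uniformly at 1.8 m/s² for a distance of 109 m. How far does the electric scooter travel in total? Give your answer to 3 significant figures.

Phase 1 (accelerating): v₀ = 11.0 m/s, a = 2.7 m/s².
v = v₀ + at → t = (18.5 − 11.0) / 2.7 = 2.78 s
v² = v₀² + 2aΔx → Δx = (18.5² − 11.0²)/(2·2.7) = 41.0 m

Phase 2 (constant speed): v₀ = 18.5 m/s, a = 0 m/s².
v = v₀ + at = 18.5 + (0)(19) = 18.5 m/s
Δx = v₀t + ½at² = 18.5·19 + 0.5·0·19² = 352 m

Phase 3 (decelerating): v₀ = 18.5 m/s, a = -1.6 m/s².
v² = v₀² + 2aΔx = 18.5² + 2·-1.6·84 = 73.4 → v = 8.57 m/s
t = (v − v₀)/a = (8.57 − 18.5)/-1.6 = 6.21 s

Phase 4 (accelerating): v₀ = 8.57 m/s, a = 1.8 m/s².
v² = v₀² + 2aΔx = 8.57² + 2·1.8·109 = 466 → v = 21.6 m/s
t = (v − v₀)/a = (21.6 − 8.57)/1.8 = 7.23 s
Total distance = 41.0 + 352 + 84.0 + 109 = 585 m

585 m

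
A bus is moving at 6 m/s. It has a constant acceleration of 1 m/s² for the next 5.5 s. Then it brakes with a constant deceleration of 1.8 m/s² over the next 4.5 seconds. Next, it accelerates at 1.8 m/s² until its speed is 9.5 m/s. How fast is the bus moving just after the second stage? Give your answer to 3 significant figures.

3.40 m/s

Phase 1 (accelerating): v₀ = 6.00 m/s, a = 1 m/s².
v = v₀ + at = 6.00 + (1)(5.5) = 11.5 m/s
Δx = v₀t + ½at² = 6.00·5.5 + 0.5·1·5.5² = 48.1 m

Phase 2 (decelerating): v₀ = 11.5 m/s, a = -1.8 m/s².
v = v₀ + at = 11.5 + (-1.8)(4.5) = 3.40 m/s
Δx = v₀t + ½at² = 11.5·4.5 + 0.5·-1.8·4.5² = 33.5 m
Speed at end of phase 2 = 3.40 m/s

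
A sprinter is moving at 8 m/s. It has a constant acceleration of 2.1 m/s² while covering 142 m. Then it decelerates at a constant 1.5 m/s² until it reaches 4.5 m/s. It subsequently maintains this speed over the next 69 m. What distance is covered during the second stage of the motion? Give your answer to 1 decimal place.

213.4 m

Phase 1 (accelerating): v₀ = 8.00 m/s, a = 2.1 m/s².
v² = v₀² + 2aΔx = 8.00² + 2·2.1·142 = 660 → v = 25.7 m/s
t = (v − v₀)/a = (25.7 − 8.00)/2.1 = 8.43 s

Phase 2 (decelerating): v₀ = 25.7 m/s, a = -1.5 m/s².
v = v₀ + at → t = (4.5 − 25.7) / -1.5 = 14.1 s
v² = v₀² + 2aΔx → Δx = (4.5² − 25.7²)/(2·-1.5) = 213 m
Distance in phase 2 = 213 m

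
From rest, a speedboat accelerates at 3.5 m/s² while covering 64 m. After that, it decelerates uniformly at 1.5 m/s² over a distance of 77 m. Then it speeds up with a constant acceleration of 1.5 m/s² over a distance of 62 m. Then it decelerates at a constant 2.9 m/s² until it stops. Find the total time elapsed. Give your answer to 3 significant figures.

20.8 s

Phase 1 (accelerating): v₀ = 0 m/s, a = 3.5 m/s².
v² = v₀² + 2aΔx = 0² + 2·3.5·64 = 448 → v = 21.2 m/s
t = (v − v₀)/a = (21.2 − 0)/3.5 = 6.05 s

Phase 2 (decelerating): v₀ = 21.2 m/s, a = -1.5 m/s².
v² = v₀² + 2aΔx = 21.2² + 2·-1.5·77 = 217 → v = 14.7 m/s
t = (v − v₀)/a = (14.7 − 21.2)/-1.5 = 4.29 s

Phase 3 (accelerating): v₀ = 14.7 m/s, a = 1.5 m/s².
v² = v₀² + 2aΔx = 14.7² + 2·1.5·62 = 403 → v = 20.1 m/s
t = (v − v₀)/a = (20.1 − 14.7)/1.5 = 3.56 s

Phase 4 (decelerating): v₀ = 20.1 m/s, a = -2.9 m/s².
v = v₀ + at → t = (0 − 20.1) / -2.9 = 6.92 s
v² = v₀² + 2aΔx → Δx = (0² − 20.1²)/(2·-2.9) = 69.5 m
Total time = 6.05 + 4.29 + 3.56 + 6.92 = 20.8 s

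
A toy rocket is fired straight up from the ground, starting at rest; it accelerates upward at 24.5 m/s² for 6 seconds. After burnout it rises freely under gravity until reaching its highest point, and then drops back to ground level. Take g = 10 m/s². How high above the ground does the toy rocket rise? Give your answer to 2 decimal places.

Phase 1 (powered ascent): v₀ = 0 m/s, a = 24.5 m/s².
v = v₀ + at = 0 + (24.5)(6) = 147 m/s
Δx = v₀t + ½at² = 0·6 + 0.5·24.5·6² = 441 m

Phase 2 (coasting upward): v₀ = 147 m/s, a = -10 m/s².
v = v₀ + at → t = (0 − 147) / -10 = 14.7 s
v² = v₀² + 2aΔx → Δx = (0² − 147²)/(2·-10) = 1080 m
Maximum height = 441 + 1080 = 1520 m

1521.45 m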